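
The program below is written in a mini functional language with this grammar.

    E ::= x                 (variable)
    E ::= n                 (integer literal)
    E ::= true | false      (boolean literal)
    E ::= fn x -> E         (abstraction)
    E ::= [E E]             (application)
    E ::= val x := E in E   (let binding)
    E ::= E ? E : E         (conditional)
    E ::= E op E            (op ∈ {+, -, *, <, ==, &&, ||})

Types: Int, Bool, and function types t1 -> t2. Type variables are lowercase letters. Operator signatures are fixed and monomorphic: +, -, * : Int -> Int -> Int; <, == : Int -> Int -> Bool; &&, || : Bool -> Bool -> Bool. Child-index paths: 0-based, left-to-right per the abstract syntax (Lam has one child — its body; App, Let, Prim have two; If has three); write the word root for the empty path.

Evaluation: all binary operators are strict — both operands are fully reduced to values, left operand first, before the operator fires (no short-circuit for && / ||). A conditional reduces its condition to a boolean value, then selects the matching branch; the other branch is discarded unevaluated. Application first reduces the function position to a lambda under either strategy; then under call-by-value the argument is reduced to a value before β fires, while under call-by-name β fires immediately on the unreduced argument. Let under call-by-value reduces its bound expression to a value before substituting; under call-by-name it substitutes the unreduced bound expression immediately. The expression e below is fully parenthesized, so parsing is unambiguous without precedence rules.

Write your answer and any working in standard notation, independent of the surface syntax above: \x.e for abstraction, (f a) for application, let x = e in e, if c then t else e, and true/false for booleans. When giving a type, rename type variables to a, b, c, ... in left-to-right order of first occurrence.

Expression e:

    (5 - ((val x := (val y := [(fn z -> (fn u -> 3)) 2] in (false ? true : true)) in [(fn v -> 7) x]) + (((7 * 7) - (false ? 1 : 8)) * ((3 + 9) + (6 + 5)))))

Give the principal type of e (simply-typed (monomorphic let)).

Answer: Int

Working:
  unify Int ~ Int
\u._ : b -> Int
\z._ : a -> b -> Int
  unify a -> b -> Int ~ Int -> c
  unify a ~ Int
  unify b -> Int ~ c
_ _ : b -> Int
let y : b -> Int
  unify Bool ~ Bool
  unify Bool ~ Bool
let x : Bool
\v._ : d -> Int
x : Bool
  unify d -> Int ~ Bool -> e
  unify d ~ Bool
  unify Int ~ e
_ _ : Int
  unify Int ~ Int
  unify Int ~ Int
  unify Int ~ Int
  unify Int ~ Int
  unify Bool ~ Bool
  unify Int ~ Int
  unify Int ~ Int
  unify Int ~ Int
  unify Int ~ Int
  unify Int ~ Int
  unify Int ~ Int
  unify Int ~ Int
  unify Int ~ Int
  unify Int ~ Int
  unify Int ~ Int
  unify Int ~ Int
  unify Int ~ Int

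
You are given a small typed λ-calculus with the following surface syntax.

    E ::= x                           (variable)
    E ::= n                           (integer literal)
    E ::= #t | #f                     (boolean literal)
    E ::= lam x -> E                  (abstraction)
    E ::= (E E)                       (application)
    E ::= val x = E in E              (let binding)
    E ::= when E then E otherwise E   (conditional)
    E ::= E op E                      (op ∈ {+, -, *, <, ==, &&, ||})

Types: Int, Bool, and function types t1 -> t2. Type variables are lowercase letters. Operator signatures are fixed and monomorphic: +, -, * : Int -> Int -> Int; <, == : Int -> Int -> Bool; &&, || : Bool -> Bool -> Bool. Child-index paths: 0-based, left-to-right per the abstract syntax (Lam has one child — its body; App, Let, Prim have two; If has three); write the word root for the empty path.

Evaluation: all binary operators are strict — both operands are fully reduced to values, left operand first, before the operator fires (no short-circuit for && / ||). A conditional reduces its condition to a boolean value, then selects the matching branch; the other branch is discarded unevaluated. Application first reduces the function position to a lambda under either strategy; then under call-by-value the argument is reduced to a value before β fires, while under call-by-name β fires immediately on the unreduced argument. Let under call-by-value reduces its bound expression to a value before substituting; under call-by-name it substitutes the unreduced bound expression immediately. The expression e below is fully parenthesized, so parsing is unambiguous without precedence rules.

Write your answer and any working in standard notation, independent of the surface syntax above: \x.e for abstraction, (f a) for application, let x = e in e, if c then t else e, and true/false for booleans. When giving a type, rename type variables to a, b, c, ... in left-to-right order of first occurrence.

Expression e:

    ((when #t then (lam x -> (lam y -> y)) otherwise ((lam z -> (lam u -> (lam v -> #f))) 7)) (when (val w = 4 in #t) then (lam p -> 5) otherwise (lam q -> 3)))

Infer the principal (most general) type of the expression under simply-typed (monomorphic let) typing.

Answer: Bool -> Bool

Working:
  unify Bool ~ Bool
y : b
\y._ : b -> b
\x._ : a -> b -> b
\v._ : e -> Bool
\u._ : d -> e -> Bool
\z._ : c -> d -> e -> Bool
  unify c -> d -> e -> Bool ~ Int -> f
  unify c ~ Int
  unify d -> e -> Bool ~ f
_ _ : d -> e -> Bool
  unify a -> b -> b ~ d -> e -> Bool
  unify a ~ d
  unify b -> b ~ e -> Bool
  unify b ~ e
  unify e ~ Bool
let w : Int
  unify Bool ~ Bool
\p._ : g -> Int
\q._ : h -> Int
  unify g -> Int ~ h -> Int
  unify g ~ h
  unify Int ~ Int
  unify d -> Bool -> Bool ~ (h -> Int) -> i
  unify d ~ h -> Int
  unify Bool -> Bool ~ i
_ _ : Bool -> Bool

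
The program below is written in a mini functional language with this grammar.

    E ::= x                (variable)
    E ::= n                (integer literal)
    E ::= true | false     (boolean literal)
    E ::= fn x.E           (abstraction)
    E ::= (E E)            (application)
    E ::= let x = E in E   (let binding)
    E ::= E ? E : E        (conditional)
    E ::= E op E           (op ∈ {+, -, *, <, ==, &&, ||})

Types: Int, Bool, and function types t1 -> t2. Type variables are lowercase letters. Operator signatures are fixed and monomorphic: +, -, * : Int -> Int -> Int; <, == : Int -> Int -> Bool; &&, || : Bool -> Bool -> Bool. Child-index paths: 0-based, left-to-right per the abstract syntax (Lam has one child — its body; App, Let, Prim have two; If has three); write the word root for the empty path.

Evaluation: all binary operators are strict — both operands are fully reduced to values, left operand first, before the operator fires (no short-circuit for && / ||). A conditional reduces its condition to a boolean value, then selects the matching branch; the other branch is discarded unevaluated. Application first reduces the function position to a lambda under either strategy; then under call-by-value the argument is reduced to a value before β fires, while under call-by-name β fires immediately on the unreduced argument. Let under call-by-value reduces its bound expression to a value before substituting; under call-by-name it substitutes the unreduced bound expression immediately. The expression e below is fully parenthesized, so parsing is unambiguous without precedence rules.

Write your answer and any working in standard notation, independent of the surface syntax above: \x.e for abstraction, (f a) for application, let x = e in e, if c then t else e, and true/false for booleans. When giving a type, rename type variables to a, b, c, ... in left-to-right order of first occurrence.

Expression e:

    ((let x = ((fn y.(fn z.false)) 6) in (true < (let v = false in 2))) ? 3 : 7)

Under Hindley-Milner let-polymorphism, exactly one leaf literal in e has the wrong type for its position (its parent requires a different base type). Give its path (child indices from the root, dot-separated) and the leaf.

Working:
\z._ : b -> Bool
\y._ : a -> b -> Bool
  unify a -> b -> Bool ~ Int -> c
  unify a ~ Int
  unify b -> Bool ~ c
_ _ : b -> Bool
let x : forall. b -> Bool
  unify Bool ~ Int
  FAIL: mismatch Bool ~ Int

Answer: 0.1.0 : true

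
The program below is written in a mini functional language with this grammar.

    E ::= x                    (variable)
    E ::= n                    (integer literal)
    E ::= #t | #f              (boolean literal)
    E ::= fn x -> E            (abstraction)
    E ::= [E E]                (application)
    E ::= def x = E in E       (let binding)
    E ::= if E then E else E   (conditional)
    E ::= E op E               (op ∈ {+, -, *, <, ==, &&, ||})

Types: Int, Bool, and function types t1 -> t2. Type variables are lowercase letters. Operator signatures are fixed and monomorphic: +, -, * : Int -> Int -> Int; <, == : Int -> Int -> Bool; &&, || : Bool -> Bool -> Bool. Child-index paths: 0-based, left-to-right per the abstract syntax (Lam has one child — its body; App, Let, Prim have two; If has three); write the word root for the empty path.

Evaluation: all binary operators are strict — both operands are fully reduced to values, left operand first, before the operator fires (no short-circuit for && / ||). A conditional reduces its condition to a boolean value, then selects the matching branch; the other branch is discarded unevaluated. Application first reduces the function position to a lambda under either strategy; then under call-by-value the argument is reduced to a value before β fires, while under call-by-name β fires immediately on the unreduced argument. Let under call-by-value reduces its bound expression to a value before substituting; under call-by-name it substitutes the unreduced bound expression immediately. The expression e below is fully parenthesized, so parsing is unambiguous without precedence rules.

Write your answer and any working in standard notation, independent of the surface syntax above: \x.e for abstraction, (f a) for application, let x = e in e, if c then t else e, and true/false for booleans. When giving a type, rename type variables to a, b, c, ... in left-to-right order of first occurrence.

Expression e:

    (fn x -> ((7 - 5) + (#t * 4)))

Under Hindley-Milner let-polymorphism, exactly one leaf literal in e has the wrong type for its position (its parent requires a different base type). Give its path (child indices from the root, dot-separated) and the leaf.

Derivation:
  unify Int ~ Int
  unify Int ~ Int
  unify Int ~ Int
  unify Bool ~ Int
  FAIL: mismatch Bool ~ Int

Answer: 0.1.0 : true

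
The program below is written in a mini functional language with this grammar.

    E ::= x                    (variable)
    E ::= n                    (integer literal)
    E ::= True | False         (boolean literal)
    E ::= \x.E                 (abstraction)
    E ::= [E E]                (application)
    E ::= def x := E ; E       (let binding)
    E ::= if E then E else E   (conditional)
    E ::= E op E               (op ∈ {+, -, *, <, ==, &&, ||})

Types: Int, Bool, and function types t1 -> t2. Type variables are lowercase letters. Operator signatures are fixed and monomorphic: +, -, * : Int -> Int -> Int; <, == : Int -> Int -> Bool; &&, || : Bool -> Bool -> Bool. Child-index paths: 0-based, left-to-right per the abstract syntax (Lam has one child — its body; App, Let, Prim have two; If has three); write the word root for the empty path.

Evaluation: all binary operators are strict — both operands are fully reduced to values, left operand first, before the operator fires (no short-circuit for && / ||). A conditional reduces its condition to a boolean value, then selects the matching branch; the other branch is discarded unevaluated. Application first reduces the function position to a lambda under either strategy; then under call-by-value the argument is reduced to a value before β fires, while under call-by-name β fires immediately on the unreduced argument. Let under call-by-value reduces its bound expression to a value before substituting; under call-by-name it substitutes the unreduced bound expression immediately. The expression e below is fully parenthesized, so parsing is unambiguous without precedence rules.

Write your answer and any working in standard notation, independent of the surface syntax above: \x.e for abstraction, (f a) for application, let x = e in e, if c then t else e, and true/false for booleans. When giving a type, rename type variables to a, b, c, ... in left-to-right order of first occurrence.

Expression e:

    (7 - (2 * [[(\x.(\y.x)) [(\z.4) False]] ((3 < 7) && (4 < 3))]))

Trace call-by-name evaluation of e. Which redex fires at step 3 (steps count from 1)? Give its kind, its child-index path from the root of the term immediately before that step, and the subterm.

Answer: beta at 1.1 : ((\z.4) false)

Derivation:
step 0: (7 - (2 * (((\x.(\y.x)) ((\z.4) false)) ((3 < 7) && (4 < 3)))))
step 1: [beta@1.1.0] (7 - (2 * ((\y.((\z.4) false)) ((3 < 7) && (4 < 3)))))
step 2: [beta@1.1] (7 - (2 * ((\z.4) false)))
step 3: [beta@1.1] (7 - (2 * 4))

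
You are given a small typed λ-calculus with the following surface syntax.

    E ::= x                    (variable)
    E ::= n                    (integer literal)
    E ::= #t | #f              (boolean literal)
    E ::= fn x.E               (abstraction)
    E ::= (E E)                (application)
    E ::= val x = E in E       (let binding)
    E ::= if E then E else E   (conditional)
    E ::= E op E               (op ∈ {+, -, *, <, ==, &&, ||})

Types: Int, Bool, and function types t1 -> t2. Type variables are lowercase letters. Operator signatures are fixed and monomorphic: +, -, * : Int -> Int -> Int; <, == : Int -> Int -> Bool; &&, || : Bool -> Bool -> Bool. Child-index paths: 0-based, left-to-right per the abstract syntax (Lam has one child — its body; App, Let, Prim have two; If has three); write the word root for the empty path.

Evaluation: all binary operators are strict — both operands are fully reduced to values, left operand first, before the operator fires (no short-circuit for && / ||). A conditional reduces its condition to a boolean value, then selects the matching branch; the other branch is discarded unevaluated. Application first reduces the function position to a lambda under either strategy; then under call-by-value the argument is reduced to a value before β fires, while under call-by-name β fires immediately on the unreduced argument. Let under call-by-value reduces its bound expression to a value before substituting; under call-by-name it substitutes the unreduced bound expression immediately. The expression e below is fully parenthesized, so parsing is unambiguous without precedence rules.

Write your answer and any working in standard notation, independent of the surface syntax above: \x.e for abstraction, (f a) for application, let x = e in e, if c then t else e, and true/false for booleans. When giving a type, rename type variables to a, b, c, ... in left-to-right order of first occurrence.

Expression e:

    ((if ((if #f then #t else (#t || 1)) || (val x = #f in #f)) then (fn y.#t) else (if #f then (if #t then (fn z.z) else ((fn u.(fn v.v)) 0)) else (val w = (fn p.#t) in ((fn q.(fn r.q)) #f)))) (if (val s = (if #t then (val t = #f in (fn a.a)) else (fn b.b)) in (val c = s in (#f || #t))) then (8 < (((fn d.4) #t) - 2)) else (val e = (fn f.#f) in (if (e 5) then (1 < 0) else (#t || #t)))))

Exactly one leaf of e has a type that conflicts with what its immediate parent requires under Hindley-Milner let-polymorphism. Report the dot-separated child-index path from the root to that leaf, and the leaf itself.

Answer: 0.0.0.2.1 : 1

Derivation:
  unify Bool ~ Bool
  unify Bool ~ Bool
  unify Int ~ Bool
  FAIL: mismatch Int ~ Bool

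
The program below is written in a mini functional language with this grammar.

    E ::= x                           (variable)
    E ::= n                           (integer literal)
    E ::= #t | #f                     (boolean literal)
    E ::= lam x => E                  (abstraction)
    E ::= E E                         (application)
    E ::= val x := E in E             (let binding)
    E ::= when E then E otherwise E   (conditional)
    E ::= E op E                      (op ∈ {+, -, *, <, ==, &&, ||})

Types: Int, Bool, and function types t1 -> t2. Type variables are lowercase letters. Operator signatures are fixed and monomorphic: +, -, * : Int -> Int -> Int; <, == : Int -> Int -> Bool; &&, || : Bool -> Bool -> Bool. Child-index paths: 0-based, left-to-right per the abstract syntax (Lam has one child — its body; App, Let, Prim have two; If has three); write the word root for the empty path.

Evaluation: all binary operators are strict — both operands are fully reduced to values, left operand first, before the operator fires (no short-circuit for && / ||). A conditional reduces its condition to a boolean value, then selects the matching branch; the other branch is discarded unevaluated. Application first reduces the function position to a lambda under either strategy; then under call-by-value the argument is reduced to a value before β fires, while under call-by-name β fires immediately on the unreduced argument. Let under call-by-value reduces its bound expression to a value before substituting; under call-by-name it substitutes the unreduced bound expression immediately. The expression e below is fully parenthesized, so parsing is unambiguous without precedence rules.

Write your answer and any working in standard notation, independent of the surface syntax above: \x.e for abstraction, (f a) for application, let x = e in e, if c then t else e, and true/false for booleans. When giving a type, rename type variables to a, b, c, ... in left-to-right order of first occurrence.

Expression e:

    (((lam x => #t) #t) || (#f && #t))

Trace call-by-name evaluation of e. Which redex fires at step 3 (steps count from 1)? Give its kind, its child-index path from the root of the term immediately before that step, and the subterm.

Trace:
step 0: (((\x.true) true) || (false && true))
step 1: [beta@0] (true || (false && true))
step 2: [delta@1] (true || false)
step 3: [delta@root] true

Answer: delta at root : (true || false)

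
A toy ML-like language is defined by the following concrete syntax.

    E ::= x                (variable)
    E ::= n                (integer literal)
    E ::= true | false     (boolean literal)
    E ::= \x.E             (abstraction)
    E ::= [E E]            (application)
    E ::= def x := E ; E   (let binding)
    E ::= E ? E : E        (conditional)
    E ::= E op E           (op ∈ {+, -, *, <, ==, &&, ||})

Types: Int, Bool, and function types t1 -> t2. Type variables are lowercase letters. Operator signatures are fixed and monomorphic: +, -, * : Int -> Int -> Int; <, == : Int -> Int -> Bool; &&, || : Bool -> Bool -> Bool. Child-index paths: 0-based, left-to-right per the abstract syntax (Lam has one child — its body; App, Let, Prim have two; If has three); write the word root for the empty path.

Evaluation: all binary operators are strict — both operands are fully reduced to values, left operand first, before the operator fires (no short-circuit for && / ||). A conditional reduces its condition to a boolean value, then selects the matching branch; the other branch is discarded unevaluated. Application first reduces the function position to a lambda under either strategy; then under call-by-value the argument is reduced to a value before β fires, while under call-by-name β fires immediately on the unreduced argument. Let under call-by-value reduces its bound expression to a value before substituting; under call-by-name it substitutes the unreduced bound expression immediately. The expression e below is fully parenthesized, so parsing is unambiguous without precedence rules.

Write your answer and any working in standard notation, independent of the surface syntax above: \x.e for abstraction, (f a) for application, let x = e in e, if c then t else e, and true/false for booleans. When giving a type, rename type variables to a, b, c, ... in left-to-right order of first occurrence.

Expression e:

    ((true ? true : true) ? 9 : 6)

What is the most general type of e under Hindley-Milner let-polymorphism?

Answer: Int

Trace:
  unify Bool ~ Bool
  unify Bool ~ Bool
  unify Bool ~ Bool
  unify Int ~ Int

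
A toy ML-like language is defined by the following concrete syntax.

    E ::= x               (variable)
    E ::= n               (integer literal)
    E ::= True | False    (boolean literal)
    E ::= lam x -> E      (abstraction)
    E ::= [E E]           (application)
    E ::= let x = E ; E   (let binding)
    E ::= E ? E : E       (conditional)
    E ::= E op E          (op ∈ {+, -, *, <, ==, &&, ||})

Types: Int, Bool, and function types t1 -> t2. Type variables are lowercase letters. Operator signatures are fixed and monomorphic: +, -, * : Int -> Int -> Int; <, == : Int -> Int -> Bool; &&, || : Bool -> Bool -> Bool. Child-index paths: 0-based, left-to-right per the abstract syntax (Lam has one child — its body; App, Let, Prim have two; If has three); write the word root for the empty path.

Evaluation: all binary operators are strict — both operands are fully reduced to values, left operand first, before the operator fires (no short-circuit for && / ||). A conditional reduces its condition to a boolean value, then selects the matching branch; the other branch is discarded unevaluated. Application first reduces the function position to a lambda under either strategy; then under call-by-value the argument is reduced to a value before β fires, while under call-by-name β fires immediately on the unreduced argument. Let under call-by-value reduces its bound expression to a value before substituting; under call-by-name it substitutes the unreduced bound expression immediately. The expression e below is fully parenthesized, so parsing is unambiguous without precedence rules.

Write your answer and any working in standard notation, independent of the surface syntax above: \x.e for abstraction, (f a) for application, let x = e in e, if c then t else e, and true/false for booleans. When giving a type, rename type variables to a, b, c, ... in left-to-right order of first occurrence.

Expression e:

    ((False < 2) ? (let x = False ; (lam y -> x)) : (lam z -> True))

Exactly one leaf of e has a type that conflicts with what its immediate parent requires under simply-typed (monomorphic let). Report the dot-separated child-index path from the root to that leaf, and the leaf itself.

Derivation:
  unify Bool ~ Int
  FAIL: mismatch Bool ~ Int

Answer: 0.0 : false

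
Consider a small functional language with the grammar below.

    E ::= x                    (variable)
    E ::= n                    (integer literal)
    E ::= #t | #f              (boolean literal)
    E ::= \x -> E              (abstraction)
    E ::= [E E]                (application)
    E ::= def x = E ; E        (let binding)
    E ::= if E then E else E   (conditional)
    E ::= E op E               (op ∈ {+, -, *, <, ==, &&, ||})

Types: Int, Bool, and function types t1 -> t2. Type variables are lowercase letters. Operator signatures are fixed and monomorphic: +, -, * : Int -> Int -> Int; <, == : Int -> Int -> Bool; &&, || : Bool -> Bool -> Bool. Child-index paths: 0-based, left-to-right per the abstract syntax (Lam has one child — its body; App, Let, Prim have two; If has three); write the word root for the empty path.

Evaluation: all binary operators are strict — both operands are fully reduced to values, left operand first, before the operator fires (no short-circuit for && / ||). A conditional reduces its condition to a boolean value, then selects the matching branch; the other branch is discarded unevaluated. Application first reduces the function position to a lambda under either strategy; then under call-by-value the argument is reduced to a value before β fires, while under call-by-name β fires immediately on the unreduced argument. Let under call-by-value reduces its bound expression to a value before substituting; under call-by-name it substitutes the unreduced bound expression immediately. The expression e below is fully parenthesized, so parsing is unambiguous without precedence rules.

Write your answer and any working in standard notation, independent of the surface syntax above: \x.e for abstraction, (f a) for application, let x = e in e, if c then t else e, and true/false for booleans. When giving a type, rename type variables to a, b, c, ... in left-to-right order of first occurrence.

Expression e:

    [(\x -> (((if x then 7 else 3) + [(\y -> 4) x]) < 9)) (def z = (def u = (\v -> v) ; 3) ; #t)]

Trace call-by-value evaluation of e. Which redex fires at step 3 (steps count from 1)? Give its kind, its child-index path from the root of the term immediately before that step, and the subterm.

Working:
step 0: ((\x.(((if x then 7 else 3) + ((\y.4) x)) < 9)) (let z = (let u = (\v.v) in 3) in true))
step 1: [let@1.0] ((\x.(((if x then 7 else 3) + ((\y.4) x)) < 9)) (let z = 3 in true))
step 2: [let@1] ((\x.(((if x then 7 else 3) + ((\y.4) x)) < 9)) true)
step 3: [beta@root] (((if true then 7 else 3) + ((\y.4) true)) < 9)

Answer: beta at root : ((\x.(((if x then 7 else 3) + ((\y.4) x)) < 9)) true)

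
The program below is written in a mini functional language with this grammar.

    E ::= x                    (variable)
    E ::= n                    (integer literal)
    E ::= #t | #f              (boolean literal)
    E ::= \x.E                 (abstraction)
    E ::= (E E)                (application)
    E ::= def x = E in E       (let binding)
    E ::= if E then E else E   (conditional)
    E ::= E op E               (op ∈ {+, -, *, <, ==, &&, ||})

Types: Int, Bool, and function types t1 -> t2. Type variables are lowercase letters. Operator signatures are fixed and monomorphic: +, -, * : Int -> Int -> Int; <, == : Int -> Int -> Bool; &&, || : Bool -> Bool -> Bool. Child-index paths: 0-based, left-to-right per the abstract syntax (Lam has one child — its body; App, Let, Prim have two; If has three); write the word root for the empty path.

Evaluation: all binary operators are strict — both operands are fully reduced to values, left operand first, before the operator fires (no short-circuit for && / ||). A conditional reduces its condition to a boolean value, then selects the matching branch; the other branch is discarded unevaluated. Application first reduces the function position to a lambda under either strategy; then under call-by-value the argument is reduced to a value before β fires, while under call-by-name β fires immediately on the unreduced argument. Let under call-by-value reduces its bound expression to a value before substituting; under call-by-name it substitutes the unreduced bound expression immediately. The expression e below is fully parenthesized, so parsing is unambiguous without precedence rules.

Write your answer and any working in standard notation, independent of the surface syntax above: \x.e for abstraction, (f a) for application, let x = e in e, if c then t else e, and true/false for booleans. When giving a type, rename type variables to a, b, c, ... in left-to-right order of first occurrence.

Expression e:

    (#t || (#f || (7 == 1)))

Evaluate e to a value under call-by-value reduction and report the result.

Working:
step 0: (true || (false || (7 == 1)))
step 1: [delta@1.1] (true || (false || false))
step 2: [delta@1] (true || false)
step 3: [delta@root] true

Answer: true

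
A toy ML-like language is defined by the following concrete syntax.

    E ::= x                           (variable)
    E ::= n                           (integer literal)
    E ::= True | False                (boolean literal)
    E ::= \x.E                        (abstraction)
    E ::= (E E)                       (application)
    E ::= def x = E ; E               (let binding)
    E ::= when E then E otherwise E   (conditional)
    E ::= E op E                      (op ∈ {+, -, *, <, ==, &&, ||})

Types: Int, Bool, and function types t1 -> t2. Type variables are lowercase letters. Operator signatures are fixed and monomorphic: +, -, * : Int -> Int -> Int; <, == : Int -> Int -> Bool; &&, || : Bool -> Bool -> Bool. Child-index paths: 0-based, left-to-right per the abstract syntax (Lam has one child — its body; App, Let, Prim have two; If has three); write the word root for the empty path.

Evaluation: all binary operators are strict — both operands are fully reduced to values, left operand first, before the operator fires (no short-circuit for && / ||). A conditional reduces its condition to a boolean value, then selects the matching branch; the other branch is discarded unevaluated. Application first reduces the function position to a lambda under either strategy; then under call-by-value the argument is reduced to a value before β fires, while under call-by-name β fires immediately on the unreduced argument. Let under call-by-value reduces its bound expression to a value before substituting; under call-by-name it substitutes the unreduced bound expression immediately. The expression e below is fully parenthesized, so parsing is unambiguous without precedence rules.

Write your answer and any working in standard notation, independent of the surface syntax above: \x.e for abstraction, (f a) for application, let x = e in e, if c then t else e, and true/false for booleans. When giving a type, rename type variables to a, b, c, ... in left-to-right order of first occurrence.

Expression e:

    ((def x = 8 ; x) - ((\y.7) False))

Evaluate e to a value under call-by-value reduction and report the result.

Answer: 1

Trace:
step 0: ((let x = 8 in x) - ((\y.7) false))
step 1: [let@0] (8 - ((\y.7) false))
step 2: [beta@1] (8 - 7)
step 3: [delta@root] 1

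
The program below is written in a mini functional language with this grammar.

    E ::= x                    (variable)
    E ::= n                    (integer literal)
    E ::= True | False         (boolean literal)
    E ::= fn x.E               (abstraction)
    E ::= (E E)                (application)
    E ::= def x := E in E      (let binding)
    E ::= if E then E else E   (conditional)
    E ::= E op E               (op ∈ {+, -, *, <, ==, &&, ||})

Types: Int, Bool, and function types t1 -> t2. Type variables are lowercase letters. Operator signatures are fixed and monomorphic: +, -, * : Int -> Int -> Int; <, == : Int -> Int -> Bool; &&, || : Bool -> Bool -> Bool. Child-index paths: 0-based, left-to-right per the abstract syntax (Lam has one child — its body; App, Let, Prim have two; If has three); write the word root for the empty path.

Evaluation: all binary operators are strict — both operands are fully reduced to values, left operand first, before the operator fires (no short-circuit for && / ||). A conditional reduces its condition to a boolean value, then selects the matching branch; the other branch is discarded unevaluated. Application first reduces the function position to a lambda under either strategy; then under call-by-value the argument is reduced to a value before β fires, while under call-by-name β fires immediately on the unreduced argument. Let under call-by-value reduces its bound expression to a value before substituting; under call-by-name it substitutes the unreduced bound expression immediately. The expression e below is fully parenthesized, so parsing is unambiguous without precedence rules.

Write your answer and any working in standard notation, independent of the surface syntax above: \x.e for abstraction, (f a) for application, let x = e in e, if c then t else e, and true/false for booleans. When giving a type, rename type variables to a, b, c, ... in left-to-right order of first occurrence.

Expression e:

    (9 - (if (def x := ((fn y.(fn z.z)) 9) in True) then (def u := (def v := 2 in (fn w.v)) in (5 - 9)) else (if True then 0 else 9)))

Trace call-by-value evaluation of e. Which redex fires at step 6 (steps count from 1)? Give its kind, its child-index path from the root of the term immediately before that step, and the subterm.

Answer: delta at 1 : (5 - 9)

Working:
step 0: (9 - (if (let x = ((\y.(\z.z)) 9) in true) then (let u = (let v = 2 in (\w.v)) in (5 - 9)) else (if true then 0 else 9)))
step 1: [beta@1.0.0] (9 - (if (let x = (\z.z) in true) then (let u = (let v = 2 in (\w.v)) in (5 - 9)) else (if true then 0 else 9)))
step 2: [let@1.0] (9 - (if true then (let u = (let v = 2 in (\w.v)) in (5 - 9)) else (if true then 0 else 9)))
step 3: [if@1] (9 - (let u = (let v = 2 in (\w.v)) in (5 - 9)))
step 4: [let@1.0] (9 - (let u = (\w.2) in (5 - 9)))
step 5: [let@1] (9 - (5 - 9))
step 6: [delta@1] (9 - -4)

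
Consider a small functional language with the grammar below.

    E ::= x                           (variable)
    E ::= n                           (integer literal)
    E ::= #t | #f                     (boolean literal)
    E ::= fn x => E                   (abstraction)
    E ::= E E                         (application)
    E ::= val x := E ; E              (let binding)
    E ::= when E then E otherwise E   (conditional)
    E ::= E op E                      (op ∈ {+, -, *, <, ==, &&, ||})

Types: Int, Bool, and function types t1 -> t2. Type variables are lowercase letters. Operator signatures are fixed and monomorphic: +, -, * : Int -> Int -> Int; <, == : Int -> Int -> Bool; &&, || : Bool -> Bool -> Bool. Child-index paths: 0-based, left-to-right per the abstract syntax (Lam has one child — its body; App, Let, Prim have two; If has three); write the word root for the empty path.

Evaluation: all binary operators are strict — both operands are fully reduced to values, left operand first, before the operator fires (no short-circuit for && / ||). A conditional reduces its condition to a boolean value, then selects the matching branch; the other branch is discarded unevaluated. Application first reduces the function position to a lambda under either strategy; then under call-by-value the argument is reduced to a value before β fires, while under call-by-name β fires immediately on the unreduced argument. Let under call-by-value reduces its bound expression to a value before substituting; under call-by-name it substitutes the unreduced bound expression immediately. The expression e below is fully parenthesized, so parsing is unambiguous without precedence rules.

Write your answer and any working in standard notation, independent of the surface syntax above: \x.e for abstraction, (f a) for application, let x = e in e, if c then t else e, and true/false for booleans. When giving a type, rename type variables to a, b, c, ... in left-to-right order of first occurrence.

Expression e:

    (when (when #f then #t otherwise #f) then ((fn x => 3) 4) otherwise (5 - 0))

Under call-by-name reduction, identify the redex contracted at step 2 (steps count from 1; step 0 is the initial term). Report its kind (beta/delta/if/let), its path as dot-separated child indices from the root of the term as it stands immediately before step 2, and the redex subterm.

Answer: if at root : (if false then ((\x.3) 4) else (5 - 0))

Trace:
step 0: (if (if false then true else false) then ((\x.3) 4) else (5 - 0))
step 1: [if@0] (if false then ((\x.3) 4) else (5 - 0))
step 2: [if@root] (5 - 0)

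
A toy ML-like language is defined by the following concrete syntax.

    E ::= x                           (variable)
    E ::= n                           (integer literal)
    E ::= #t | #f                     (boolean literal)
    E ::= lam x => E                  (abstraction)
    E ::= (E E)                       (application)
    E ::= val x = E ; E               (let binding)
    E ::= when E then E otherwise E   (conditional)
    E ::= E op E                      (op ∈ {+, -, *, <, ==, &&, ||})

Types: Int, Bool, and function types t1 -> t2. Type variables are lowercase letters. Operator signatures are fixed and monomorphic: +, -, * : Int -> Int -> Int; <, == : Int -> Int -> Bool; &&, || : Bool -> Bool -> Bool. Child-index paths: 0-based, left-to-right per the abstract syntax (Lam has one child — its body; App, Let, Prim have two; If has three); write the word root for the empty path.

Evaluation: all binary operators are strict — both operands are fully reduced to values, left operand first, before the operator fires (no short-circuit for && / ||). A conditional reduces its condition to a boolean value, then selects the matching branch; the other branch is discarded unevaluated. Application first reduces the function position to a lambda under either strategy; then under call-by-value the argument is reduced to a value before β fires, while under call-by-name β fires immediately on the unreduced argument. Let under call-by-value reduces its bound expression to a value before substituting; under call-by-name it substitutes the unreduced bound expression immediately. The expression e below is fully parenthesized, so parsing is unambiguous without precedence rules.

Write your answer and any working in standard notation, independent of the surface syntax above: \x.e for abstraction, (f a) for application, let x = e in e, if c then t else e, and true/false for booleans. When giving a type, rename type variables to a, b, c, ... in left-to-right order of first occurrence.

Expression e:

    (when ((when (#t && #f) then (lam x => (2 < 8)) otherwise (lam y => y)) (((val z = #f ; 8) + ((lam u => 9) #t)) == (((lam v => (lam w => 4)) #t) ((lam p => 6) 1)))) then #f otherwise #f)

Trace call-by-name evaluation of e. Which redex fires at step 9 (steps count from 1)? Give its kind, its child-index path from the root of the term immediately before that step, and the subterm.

Working:
step 0: (if ((if (true && false) then (\x.(2 < 8)) else (\y.y)) (((let z = false in 8) + ((\u.9) true)) == (((\v.(\w.4)) true) ((\p.6) 1)))) then false else false)
step 1: [delta@0.0.0] (if ((if false then (\x.(2 < 8)) else (\y.y)) (((let z = false in 8) + ((\u.9) true)) == (((\v.(\w.4)) true) ((\p.6) 1)))) then false else false)
step 2: [if@0.0] (if ((\y.y) (((let z = false in 8) + ((\u.9) true)) == (((\v.(\w.4)) true) ((\p.6) 1)))) then false else false)
step 3: [beta@0] (if (((let z = false in 8) + ((\u.9) true)) == (((\v.(\w.4)) true) ((\p.6) 1))) then false else false)
step 4: [let@0.0.0] (if ((8 + ((\u.9) true)) == (((\v.(\w.4)) true) ((\p.6) 1))) then false else false)
step 5: [beta@0.0.1] (if ((8 + 9) == (((\v.(\w.4)) true) ((\p.6) 1))) then false else false)
step 6: [delta@0.0] (if (17 == (((\v.(\w.4)) true) ((\p.6) 1))) then false else false)
step 7: [beta@0.1.0] (if (17 == ((\w.4) ((\p.6) 1))) then false else false)
step 8: [beta@0.1] (if (17 == 4) then false else false)
step 9: [delta@0] (if false then false else false)

Answer: delta at 0 : (17 == 4)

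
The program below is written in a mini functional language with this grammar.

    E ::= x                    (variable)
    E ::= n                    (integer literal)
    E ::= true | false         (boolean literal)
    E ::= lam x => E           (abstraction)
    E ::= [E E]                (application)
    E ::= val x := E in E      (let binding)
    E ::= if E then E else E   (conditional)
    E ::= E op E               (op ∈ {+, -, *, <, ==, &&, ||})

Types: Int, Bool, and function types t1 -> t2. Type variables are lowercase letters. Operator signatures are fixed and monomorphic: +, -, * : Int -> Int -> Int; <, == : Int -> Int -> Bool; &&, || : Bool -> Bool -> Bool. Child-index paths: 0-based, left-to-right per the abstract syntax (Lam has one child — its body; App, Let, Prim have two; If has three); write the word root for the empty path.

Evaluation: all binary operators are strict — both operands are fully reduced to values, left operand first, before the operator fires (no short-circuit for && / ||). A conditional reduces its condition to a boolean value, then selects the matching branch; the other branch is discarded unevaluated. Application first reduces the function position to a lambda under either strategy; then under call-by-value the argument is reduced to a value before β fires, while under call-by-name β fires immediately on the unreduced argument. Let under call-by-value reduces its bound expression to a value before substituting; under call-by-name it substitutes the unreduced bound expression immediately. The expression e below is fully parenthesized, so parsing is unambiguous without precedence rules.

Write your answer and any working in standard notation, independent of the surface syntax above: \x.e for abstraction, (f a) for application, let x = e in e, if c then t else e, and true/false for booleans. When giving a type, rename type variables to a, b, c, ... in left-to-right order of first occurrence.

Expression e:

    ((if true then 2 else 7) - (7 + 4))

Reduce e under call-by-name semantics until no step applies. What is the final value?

Answer: -9

Trace:
step 0: ((if true then 2 else 7) - (7 + 4))
step 1: [if@0] (2 - (7 + 4))
step 2: [delta@1] (2 - 11)
step 3: [delta@root] -9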